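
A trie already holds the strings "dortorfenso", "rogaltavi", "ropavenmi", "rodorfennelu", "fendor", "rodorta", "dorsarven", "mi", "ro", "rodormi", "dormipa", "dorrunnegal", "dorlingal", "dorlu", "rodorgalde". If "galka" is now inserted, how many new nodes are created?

5

No existing word starts with "g", so every character of "galka" needs a new node.
5 − 0 = 5 new nodes.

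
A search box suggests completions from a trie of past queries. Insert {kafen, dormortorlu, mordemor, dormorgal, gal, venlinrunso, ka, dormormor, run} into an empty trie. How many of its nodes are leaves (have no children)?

8

A leaf is a node with no children — equivalently, the end of a word that is not a proper prefix of any other stored word.
Those words: "dormorgal", "dormormor", "dormortorlu", "gal", "kafen", "mordemor", "run", "venlinrunso"
Leaf count: 8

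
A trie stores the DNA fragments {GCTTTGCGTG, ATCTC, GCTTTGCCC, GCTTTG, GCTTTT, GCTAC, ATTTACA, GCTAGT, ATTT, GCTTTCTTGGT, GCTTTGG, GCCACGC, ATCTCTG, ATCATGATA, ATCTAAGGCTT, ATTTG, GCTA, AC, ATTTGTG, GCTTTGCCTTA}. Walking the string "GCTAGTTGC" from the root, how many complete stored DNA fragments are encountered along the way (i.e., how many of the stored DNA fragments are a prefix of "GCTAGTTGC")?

2

Walk "GCTAGTTGC" from the root; an end-of-word marker is hit whenever a stored word is a prefix of "GCTAGTTGC".
Prefixes of the query that are stored words: "GCTA", "GCTAGT"
Count: 2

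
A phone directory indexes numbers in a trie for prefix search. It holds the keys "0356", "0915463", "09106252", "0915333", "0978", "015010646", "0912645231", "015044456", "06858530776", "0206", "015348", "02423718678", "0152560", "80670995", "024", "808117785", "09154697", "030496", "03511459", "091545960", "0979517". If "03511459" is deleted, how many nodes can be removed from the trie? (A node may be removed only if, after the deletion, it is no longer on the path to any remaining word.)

A node on "03511459"'s path can go only if nothing else ends at it or branches off below it.
The suffix "11459" (5 nodes) is used only by "03511459"; the node for "035" still has the child "6", so pruning stops there.
Nodes removed: 5

5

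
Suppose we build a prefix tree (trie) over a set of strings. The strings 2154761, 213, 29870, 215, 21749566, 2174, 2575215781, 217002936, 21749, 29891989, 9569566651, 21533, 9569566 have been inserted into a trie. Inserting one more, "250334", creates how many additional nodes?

4

Walking "250334" from the root, the first 2 characters ("25") follow existing edges; "0" is the first miss.
New nodes needed: |"250334"| − 2 = 6 − 2 = 4.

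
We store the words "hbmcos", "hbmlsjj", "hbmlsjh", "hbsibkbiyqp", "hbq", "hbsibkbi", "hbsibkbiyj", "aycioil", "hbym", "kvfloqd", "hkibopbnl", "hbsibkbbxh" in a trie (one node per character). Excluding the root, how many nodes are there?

49

Insert word by word; a character creates a node only if that edge doesn't already exist:
  "hbmcos" → 6 new (h, b, m, c, o, s)
  "hbmlsjj" → prefix "hbm" already present; 4 new (l, s, j, j)
  "hbmlsjh" → prefix "hbmlsj" already present; 1 new (h)
  "hbsibkbiyqp" → prefix "hb" already present; 9 new (s, i, b, k, b, i, y, q, p)
  "hbq" → prefix "hb" already present; 1 new (q)
  "hbsibkbi" → prefix "hbsibkbi" already present; 0 new (none)
  "hbsibkbiyj" → prefix "hbsibkbiy" already present; 1 new (j)
  "aycioil" → 7 new (a, y, c, i, o, i, l)
  "hbym" → prefix "hb" already present; 2 new (y, m)
  "kvfloqd" → 7 new (k, v, f, l, o, q, d)
  "hkibopbnl" → prefix "h" already present; 8 new (k, i, b, o, p, b, n, l)
  "hbsibkbbxh" → prefix "hbsibkb" already present; 3 new (b, x, h)
Total nodes = 6 + 4 + 1 + 9 + 1 + 0 + 1 + 7 + 2 + 7 + 8 + 3 = 49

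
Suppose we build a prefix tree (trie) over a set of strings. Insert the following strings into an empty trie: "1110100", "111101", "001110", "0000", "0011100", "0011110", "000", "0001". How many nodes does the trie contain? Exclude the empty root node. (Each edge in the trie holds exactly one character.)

22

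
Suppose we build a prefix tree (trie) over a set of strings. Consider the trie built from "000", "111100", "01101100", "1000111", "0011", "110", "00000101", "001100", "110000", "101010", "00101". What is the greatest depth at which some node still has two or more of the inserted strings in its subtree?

Look for the deepest trie node that still has at least two words in its subtree.
e.g. "0011" and "001100" share the prefix "0011" of length 4; no pair shares a longer one.
Longest shared-prefix length: 4

4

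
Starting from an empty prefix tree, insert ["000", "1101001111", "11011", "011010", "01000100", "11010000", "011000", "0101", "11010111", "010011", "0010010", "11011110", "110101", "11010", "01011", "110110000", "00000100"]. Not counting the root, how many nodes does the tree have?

Insert word by word; a character creates a node only if that edge doesn't already exist:
  "000" → 3 new (0, 0, 0)
  "1101001111" → 10 new (1, 1, 0, 1, 0, 0, 1, 1, 1, 1)
  "11011" → prefix "1101" already present; 1 new (1)
  "011010" → prefix "0" already present; 5 new (1, 1, 0, 1, 0)
  "01000100" → prefix "01" already present; 6 new (0, 0, 0, 1, 0, 0)
  "11010000" → prefix "110100" already present; 2 new (0, 0)
  "011000" → prefix "0110" already present; 2 new (0, 0)
  "0101" → prefix "010" already present; 1 new (1)
  "11010111" → prefix "11010" already present; 3 new (1, 1, 1)
  "010011" → prefix "0100" already present; 2 new (1, 1)
  "0010010" → prefix "00" already present; 5 new (1, 0, 0, 1, 0)
  "11011110" → prefix "11011" already present; 3 new (1, 1, 0)
  "110101" → prefix "110101" already present; 0 new (none)
  "11010" → prefix "11010" already present; 0 new (none)
  "01011" → prefix "0101" already present; 1 new (1)
  "110110000" → prefix "11011" already present; 4 new (0, 0, 0, 0)
  "00000100" → prefix "000" already present; 5 new (0, 0, 1, 0, 0)
Total nodes = 3 + 10 + 1 + 5 + 6 + 2 + 2 + 1 + 3 + 2 + 5 + 3 + 0 + 0 + 1 + 4 + 5 = 53

53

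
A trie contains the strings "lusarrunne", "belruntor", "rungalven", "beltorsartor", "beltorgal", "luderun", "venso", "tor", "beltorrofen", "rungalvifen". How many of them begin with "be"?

4

Walk to "be"; the words in its subtree are exactly those with that prefix.
Matches: "belruntor", "beltorgal", "beltorrofen", "beltorsartor"
Count: 4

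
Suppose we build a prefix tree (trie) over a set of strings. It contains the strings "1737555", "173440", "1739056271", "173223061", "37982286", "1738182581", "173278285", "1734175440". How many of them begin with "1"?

Traverse to the node for "1", then collect every word in that subtree.
Words under "1": 173223061, 173278285, 1734175440, 173440, 1737555, 1738182581, 1739056271
Count: 7

7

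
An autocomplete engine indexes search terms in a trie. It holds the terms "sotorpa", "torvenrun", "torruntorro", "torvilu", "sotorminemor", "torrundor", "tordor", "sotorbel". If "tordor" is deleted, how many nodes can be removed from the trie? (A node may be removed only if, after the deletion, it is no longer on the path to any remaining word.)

3

Walk "tordor" from the leaf back toward the root, removing each node that no remaining word uses.
The suffix "dor" (3 nodes) is used only by "tordor"; the node for "tor" still has the child "v", so pruning stops there.
Nodes removed: 3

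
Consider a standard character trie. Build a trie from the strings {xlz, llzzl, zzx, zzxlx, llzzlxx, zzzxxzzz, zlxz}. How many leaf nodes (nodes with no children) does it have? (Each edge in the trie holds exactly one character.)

5

Leaves are exactly the stored words that no other stored word extends.
Those words: "llzzlxx", "xlz", "zlxz", "zzxlx", "zzzxxzzz"
Leaf count: 5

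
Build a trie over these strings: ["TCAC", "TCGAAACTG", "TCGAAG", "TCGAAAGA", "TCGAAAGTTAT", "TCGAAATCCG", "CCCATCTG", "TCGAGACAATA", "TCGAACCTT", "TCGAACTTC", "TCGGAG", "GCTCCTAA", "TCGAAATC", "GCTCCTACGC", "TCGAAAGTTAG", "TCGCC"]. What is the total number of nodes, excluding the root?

Trace insertions, counting only characters that open a new branch:
  "TCAC" → 4 new (T, C, A, C)
  "TCGAAACTG" → prefix "TC" already present; 7 new (G, A, A, A, C, T, G)
  "TCGAAG" → prefix "TCGAA" already present; 1 new (G)
  "TCGAAAGA" → prefix "TCGAAA" already present; 2 new (G, A)
  "TCGAAAGTTAT" → prefix "TCGAAAG" already present; 4 new (T, T, A, T)
  "TCGAAATCCG" → prefix "TCGAAA" already present; 4 new (T, C, C, G)
  "CCCATCTG" → 8 new (C, C, C, A, T, C, T, G)
  "TCGAGACAATA" → prefix "TCGA" already present; 7 new (G, A, C, A, A, T, A)
  "TCGAACCTT" → prefix "TCGAA" already present; 4 new (C, C, T, T)
  "TCGAACTTC" → prefix "TCGAAC" already present; 3 new (T, T, C)
  "TCGGAG" → prefix "TCG" already present; 3 new (G, A, G)
  "GCTCCTAA" → 8 new (G, C, T, C, C, T, A, A)
  "TCGAAATC" → prefix "TCGAAATC" already present; 0 new (none)
  "GCTCCTACGC" → prefix "GCTCCTA" already present; 3 new (C, G, C)
  "TCGAAAGTTAG" → prefix "TCGAAAGTTA" already present; 1 new (G)
  "TCGCC" → prefix "TCG" already present; 2 new (C, C)
Total nodes = 4 + 7 + 1 + 2 + 4 + 4 + 8 + 7 + 4 + 3 + 3 + 8 + 0 + 3 + 1 + 2 = 61

61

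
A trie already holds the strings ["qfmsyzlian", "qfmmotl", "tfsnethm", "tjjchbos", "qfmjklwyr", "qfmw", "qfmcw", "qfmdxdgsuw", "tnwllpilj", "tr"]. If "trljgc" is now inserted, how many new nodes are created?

Walking "trljgc" from the root, the first 2 characters ("tr") follow existing edges; "l" is the first miss.
Each of the 4 remaining characters creates one node.

4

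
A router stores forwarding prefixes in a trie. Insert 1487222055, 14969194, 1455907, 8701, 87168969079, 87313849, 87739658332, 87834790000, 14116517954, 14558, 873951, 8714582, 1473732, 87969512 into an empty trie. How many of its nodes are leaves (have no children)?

Leaves are exactly the stored words that no other stored word extends.
Those words: "14116517954", "14558", "1455907", "1473732", "1487222055", "14969194", "8701", "8714582", "87168969079", "87313849", "873951", "87739658332", "87834790000", "87969512"
Leaf count: 14

14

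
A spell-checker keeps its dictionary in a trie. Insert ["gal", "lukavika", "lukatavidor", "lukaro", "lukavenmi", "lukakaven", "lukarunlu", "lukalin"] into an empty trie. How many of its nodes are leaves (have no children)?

8

Leaves are exactly the stored words that no other stored word extends.
Those words: "gal", "lukakaven", "lukalin", "lukaro", "lukarunlu", "lukatavidor", "lukavenmi", "lukavika"
Leaf count: 8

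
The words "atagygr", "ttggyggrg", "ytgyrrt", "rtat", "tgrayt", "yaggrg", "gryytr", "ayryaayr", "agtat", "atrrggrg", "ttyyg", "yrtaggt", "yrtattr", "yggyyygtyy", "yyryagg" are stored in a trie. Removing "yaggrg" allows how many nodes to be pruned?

5

Walk "yaggrg" from the leaf back toward the root, removing each node that no remaining word uses.
The suffix "aggrg" (5 nodes) is used only by "yaggrg"; the node for "y" still has the child "t", so pruning stops there.
Nodes removed: 5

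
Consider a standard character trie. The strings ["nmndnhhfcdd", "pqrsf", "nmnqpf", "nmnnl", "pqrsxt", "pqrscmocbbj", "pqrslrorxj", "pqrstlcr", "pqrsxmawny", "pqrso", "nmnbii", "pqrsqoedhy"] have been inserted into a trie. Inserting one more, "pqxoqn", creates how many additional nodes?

Walking "pqxoqn" from the root, the first 2 characters ("pq") follow existing edges; "x" is the first miss.
New nodes needed: |"pqxoqn"| − 2 = 6 − 2 = 4.

4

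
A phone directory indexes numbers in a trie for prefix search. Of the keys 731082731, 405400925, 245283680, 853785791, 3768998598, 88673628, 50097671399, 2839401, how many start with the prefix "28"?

1

Walk to "28"; the words in its subtree are exactly those with that prefix.
Words under "28": 2839401
Count: 1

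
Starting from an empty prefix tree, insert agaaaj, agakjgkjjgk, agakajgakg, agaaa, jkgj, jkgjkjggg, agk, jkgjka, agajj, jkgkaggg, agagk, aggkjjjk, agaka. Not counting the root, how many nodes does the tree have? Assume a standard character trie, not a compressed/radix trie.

46

Trace insertions, counting only characters that open a new branch:
  "agaaaj" → 6 new (a, g, a, a, a, j)
  "agakjgkjjgk" → prefix "aga" already present; 8 new (k, j, g, k, j, j, g, k)
  "agakajgakg" → prefix "agak" already present; 6 new (a, j, g, a, k, g)
  "agaaa" → prefix "agaaa" already present; 0 new (none)
  "jkgj" → 4 new (j, k, g, j)
  "jkgjkjggg" → prefix "jkgj" already present; 5 new (k, j, g, g, g)
  "agk" → prefix "ag" already present; 1 new (k)
  "jkgjka" → prefix "jkgjk" already present; 1 new (a)
  "agajj" → prefix "aga" already present; 2 new (j, j)
  "jkgkaggg" → prefix "jkg" already present; 5 new (k, a, g, g, g)
  "agagk" → prefix "aga" already present; 2 new (g, k)
  "aggkjjjk" → prefix "ag" already present; 6 new (g, k, j, j, j, k)
  "agaka" → prefix "agaka" already present; 0 new (none)
Total nodes = 6 + 8 + 6 + 0 + 4 + 5 + 1 + 1 + 2 + 5 + 2 + 6 + 0 = 46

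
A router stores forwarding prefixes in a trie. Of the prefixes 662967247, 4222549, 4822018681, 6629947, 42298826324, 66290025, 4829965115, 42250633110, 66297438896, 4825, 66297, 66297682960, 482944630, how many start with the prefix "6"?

Walk to "6"; the words in its subtree are exactly those with that prefix.
Words under "6": 66290025, 662967247, 66297, 66297438896, 66297682960, 6629947
Count: 6

6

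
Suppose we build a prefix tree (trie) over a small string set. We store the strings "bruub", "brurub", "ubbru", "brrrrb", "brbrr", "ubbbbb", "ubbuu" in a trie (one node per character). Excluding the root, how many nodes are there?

25

Count nodes per top-level branch (shared prefixes stored once):
  'b'-branch (brbrr, brrrrb, brurub, bruub): 15 nodes
  'u'-branch (ubbbbb, ubbru, ubbuu): 10 nodes
Sum: 25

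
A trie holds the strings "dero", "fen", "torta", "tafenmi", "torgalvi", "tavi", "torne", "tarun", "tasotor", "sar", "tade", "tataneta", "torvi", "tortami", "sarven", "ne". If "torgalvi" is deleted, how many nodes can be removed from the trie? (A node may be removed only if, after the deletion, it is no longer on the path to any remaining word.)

A node on "torgalvi"'s path can go only if nothing else ends at it or branches off below it.
The suffix "galvi" (5 nodes) is used only by "torgalvi"; the node for "tor" still has the child "t", so pruning stops there.
Nodes removed: 5

5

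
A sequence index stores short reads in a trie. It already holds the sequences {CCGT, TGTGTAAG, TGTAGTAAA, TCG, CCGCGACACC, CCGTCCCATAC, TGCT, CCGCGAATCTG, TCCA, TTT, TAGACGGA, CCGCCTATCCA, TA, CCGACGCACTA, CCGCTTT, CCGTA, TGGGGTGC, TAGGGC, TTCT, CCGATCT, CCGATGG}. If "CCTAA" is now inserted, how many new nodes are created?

3

Walking "CCTAA" from the root, the first 2 characters ("CC") follow existing edges; "T" is the first miss.
Each of the 3 remaining characters creates one node.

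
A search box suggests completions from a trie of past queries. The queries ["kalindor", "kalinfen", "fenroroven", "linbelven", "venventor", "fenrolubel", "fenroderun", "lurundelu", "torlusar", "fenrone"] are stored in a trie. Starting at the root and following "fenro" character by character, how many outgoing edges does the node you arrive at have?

4

Follow the path "fenro" to its node, then look at its outgoing edges.
Distinct next characters after "fenro": d, l, n, r.
That node has 4 child edges.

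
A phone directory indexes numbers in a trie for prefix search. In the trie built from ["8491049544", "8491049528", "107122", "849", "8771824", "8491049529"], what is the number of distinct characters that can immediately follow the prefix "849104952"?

Walk "849104952" from the root, arriving at one node.
Characters that immediately follow "849104952" among the stored strings: {8, 9}.
That node has 2 child edges.

2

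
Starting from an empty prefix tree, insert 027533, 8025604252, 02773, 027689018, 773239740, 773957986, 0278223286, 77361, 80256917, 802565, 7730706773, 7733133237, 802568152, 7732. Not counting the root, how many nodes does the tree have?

70

Trace insertions, counting only characters that open a new branch:
  "027533" → 6 new (0, 2, 7, 5, 3, 3)
  "8025604252" → 10 new (8, 0, 2, 5, 6, 0, 4, 2, 5, 2)
  "02773" → prefix "027" already present; 2 new (7, 3)
  "027689018" → prefix "027" already present; 6 new (6, 8, 9, 0, 1, 8)
  "773239740" → 9 new (7, 7, 3, 2, 3, 9, 7, 4, 0)
  "773957986" → prefix "773" already present; 6 new (9, 5, 7, 9, 8, 6)
  "0278223286" → prefix "027" already present; 7 new (8, 2, 2, 3, 2, 8, 6)
  "77361" → prefix "773" already present; 2 new (6, 1)
  "80256917" → prefix "80256" already present; 3 new (9, 1, 7)
  "802565" → prefix "80256" already present; 1 new (5)
  "7730706773" → prefix "773" already present; 7 new (0, 7, 0, 6, 7, 7, 3)
  "7733133237" → prefix "773" already present; 7 new (3, 1, 3, 3, 2, 3, 7)
  "802568152" → prefix "80256" already present; 4 new (8, 1, 5, 2)
  "7732" → prefix "7732" already present; 0 new (none)
Total nodes = 6 + 10 + 2 + 6 + 9 + 6 + 7 + 2 + 3 + 1 + 7 + 7 + 4 + 0 = 70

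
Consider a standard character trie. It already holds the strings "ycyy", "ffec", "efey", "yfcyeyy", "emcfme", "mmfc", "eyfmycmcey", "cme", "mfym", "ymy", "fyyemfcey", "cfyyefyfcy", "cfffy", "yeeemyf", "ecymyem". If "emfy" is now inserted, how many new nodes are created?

Walking "emfy" from the root, the first 2 characters ("em") follow existing edges; "f" is the first miss.
New nodes needed: |"emfy"| − 2 = 4 − 2 = 2.

2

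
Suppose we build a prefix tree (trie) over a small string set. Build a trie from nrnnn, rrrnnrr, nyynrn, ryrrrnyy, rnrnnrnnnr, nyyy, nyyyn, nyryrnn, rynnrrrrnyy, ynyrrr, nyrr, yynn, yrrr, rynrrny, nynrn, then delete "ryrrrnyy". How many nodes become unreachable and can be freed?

A node on "ryrrrnyy"'s path can go only if nothing else ends at it or branches off below it.
The suffix "rrrnyy" (6 nodes) is used only by "ryrrrnyy"; the node for "ry" still has the child "n", so pruning stops there.
Nodes removed: 6

6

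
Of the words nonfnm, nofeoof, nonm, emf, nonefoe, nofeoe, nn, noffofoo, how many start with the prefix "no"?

6

Walk to "no"; the words in its subtree are exactly those with that prefix.
Matches: "nofeoe", "nofeoof", "noffofoo", "nonefoe", "nonfnm", "nonm"
Count: 6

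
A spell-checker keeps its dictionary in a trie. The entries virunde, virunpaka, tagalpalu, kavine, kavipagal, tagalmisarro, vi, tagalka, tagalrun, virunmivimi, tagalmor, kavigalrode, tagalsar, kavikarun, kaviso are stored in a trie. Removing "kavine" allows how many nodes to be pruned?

A node on "kavine"'s path can go only if nothing else ends at it or branches off below it.
The suffix "ne" (2 nodes) is used only by "kavine"; the node for "kavi" still has the child "p", so pruning stops there.
Nodes removed: 2

2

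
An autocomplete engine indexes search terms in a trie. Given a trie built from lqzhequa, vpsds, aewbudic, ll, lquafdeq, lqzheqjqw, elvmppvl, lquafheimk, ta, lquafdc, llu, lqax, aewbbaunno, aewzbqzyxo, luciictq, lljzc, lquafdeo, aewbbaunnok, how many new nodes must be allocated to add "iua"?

No existing word starts with "i", so every character of "iua" needs a new node.
3 − 0 = 3 new nodes.

3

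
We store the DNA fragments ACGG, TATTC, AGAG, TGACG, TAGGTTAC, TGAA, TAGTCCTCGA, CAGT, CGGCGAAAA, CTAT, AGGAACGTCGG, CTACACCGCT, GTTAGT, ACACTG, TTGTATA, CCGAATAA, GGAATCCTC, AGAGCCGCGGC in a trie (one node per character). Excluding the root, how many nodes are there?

99

Trace insertions, counting only characters that open a new branch:
  "ACGG" → 4 new (A, C, G, G)
  "TATTC" → 5 new (T, A, T, T, C)
  "AGAG" → prefix "A" already present; 3 new (G, A, G)
  "TGACG" → prefix "T" already present; 4 new (G, A, C, G)
  "TAGGTTAC" → prefix "TA" already present; 6 new (G, G, T, T, A, C)
  "TGAA" → prefix "TGA" already present; 1 new (A)
  "TAGTCCTCGA" → prefix "TAG" already present; 7 new (T, C, C, T, C, G, A)
  "CAGT" → 4 new (C, A, G, T)
  "CGGCGAAAA" → prefix "C" already present; 8 new (G, G, C, G, A, A, A, A)
  "CTAT" → prefix "C" already present; 3 new (T, A, T)
  "AGGAACGTCGG" → prefix "AG" already present; 9 new (G, A, A, C, G, T, C, G, G)
  "CTACACCGCT" → prefix "CTA" already present; 7 new (C, A, C, C, G, C, T)
  "GTTAGT" → 6 new (G, T, T, A, G, T)
  "ACACTG" → prefix "AC" already present; 4 new (A, C, T, G)
  "TTGTATA" → prefix "T" already present; 6 new (T, G, T, A, T, A)
  "CCGAATAA" → prefix "C" already present; 7 new (C, G, A, A, T, A, A)
  "GGAATCCTC" → prefix "G" already present; 8 new (G, A, A, T, C, C, T, C)
  "AGAGCCGCGGC" → prefix "AGAG" already present; 7 new (C, C, G, C, G, G, C)
Total nodes = 4 + 5 + 3 + 4 + 6 + 1 + 7 + 4 + 8 + 3 + 9 + 7 + 6 + 4 + 6 + 7 + 8 + 7 = 99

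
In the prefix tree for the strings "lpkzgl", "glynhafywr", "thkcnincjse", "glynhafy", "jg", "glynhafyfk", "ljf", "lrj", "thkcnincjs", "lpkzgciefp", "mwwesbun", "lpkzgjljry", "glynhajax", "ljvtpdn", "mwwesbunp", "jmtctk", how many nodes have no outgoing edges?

A leaf is a node with no children — equivalently, the end of a word that is not a proper prefix of any other stored word.
Those words: "glynhafyfk", "glynhafywr", "glynhajax", "jg", "jmtctk", "ljf", "ljvtpdn", "lpkzgciefp", "lpkzgjljry", "lpkzgl", "lrj", "mwwesbunp", "thkcnincjse"
Leaf count: 13

13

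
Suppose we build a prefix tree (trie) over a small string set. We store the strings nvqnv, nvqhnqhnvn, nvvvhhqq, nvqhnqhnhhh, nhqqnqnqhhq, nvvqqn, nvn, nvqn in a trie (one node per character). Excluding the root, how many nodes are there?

35

Trie structure (* marks end of a word):
(root)
└─ n
   ├─ h
   │  └─ q
   │     └─ q
   │        └─ n
   │           └─ q
   │              └─ n
   │                 └─ q
   │                    └─ h
   │                       └─ h
   │                          └─ q *
   └─ v
      ├─ n *
      ├─ q
      │  ├─ h
      │  │  └─ n
      │  │     └─ q
      │  │        └─ h
      │  │           └─ n
      │  │              ├─ h
      │  │              │  └─ h
      │  │              │     └─ h *
      │  │              └─ v
      │  │                 └─ n *
      │  └─ n *
      │     └─ v *
      └─ v
         ├─ q
         │  └─ q
         │     └─ n *
         └─ v
            └─ h
               └─ h
                  └─ q
                     └─ q *
Counting every labelled node above: 35.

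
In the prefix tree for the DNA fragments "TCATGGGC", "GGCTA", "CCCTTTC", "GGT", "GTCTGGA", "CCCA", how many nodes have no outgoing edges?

Leaves are exactly the stored words that no other stored word extends.
Those words: "CCCA", "CCCTTTC", "GGCTA", "GGT", "GTCTGGA", "TCATGGGC"
Leaf count: 6

6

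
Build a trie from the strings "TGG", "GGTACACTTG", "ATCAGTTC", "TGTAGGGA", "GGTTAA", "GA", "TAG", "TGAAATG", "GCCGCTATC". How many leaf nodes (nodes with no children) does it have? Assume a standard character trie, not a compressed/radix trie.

9

Leaves are exactly the stored words that no other stored word extends.
Those words: "ATCAGTTC", "GA", "GCCGCTATC", "GGTACACTTG", "GGTTAA", "TAG", "TGAAATG", "TGG", "TGTAGGGA"
Leaf count: 9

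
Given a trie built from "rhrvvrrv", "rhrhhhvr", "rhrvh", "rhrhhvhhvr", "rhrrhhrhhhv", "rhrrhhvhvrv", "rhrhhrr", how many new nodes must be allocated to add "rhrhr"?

1

"rhrh" is already a path in the trie; the remaining "r" must be added.
New nodes needed: |"rhrhr"| − 4 = 5 − 4 = 1.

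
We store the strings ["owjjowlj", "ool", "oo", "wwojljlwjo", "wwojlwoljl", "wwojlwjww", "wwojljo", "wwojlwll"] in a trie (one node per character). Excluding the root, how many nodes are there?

Trie structure (* marks end of a word):
(root)
├─ o
│  ├─ o *
│  │  └─ l *
│  └─ w
│     └─ j
│        └─ j
│           └─ o
│              └─ w
│                 └─ l
│                    └─ j *
└─ w
   └─ w
      └─ o
         └─ j
            └─ l
               ├─ j
               │  ├─ l
               │  │  └─ w
               │  │     └─ j
               │  │        └─ o *
               │  └─ o *
               └─ w
                  ├─ j
                  │  └─ w
                  │     └─ w *
                  ├─ l
                  │  └─ l *
                  └─ o
                     └─ l
                        └─ j
                           └─ l *
Counting every labelled node above: 31.

31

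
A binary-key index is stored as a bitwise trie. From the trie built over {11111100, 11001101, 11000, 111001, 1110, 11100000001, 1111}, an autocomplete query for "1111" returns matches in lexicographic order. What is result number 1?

Filter for "1111…" and sort: "1111", "11111100"
Position 1: 1111

1111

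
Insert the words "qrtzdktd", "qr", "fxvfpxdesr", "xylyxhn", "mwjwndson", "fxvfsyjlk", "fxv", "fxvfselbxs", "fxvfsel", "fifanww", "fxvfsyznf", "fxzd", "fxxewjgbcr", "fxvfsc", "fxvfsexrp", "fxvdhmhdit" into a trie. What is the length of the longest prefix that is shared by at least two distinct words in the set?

Look for the deepest trie node that still has at least two words in its subtree.
"fxvfsel" and "fxvfselbxs" agree on "fxvfsel" (7 characters) before diverging; nothing deeper is shared.
Longest shared-prefix length: 7

7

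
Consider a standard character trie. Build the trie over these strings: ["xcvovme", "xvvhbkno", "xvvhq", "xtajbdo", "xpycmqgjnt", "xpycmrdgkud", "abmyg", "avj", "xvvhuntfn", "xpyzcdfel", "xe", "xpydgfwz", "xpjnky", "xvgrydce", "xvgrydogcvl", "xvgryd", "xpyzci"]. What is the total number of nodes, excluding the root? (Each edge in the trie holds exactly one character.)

76

For each word, the new-node count is its length minus the longest prefix already in the trie:
  "xcvovme" → 7 new (x, c, v, o, v, m, e)
  "xvvhbkno" → prefix "x" already present; 7 new (v, v, h, b, k, n, o)
  "xvvhq" → prefix "xvvh" already present; 1 new (q)
  "xtajbdo" → prefix "x" already present; 6 new (t, a, j, b, d, o)
  "xpycmqgjnt" → prefix "x" already present; 9 new (p, y, c, m, q, g, j, n, t)
  "xpycmrdgkud" → prefix "xpycm" already present; 6 new (r, d, g, k, u, d)
  "abmyg" → 5 new (a, b, m, y, g)
  "avj" → prefix "a" already present; 2 new (v, j)
  "xvvhuntfn" → prefix "xvvh" already present; 5 new (u, n, t, f, n)
  "xpyzcdfel" → prefix "xpy" already present; 6 new (z, c, d, f, e, l)
  "xe" → prefix "x" already present; 1 new (e)
  "xpydgfwz" → prefix "xpy" already present; 5 new (d, g, f, w, z)
  "xpjnky" → prefix "xp" already present; 4 new (j, n, k, y)
  "xvgrydce" → prefix "xv" already present; 6 new (g, r, y, d, c, e)
  "xvgrydogcvl" → prefix "xvgryd" already present; 5 new (o, g, c, v, l)
  "xvgryd" → prefix "xvgryd" already present; 0 new (none)
  "xpyzci" → prefix "xpyzc" already present; 1 new (i)
Total nodes = 7 + 7 + 1 + 6 + 9 + 6 + 5 + 2 + 5 + 6 + 1 + 5 + 4 + 6 + 5 + 0 + 1 = 76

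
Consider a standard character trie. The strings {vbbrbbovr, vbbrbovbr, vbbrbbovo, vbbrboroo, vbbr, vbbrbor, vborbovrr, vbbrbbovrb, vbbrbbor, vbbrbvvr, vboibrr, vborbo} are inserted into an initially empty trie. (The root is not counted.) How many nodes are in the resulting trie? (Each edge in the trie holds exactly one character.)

33

Trace insertions, counting only characters that open a new branch:
  "vbbrbbovr" → 9 new (v, b, b, r, b, b, o, v, r)
  "vbbrbovbr" → prefix "vbbrb" already present; 4 new (o, v, b, r)
  "vbbrbbovo" → prefix "vbbrbbov" already present; 1 new (o)
  "vbbrboroo" → prefix "vbbrbo" already present; 3 new (r, o, o)
  "vbbr" → prefix "vbbr" already present; 0 new (none)
  "vbbrbor" → prefix "vbbrbor" already present; 0 new (none)
  "vborbovrr" → prefix "vb" already present; 7 new (o, r, b, o, v, r, r)
  "vbbrbbovrb" → prefix "vbbrbbovr" already present; 1 new (b)
  "vbbrbbor" → prefix "vbbrbbo" already present; 1 new (r)
  "vbbrbvvr" → prefix "vbbrb" already present; 3 new (v, v, r)
  "vboibrr" → prefix "vbo" already present; 4 new (i, b, r, r)
  "vborbo" → prefix "vborbo" already present; 0 new (none)
Total nodes = 9 + 4 + 1 + 3 + 0 + 0 + 7 + 1 + 1 + 3 + 4 + 0 = 33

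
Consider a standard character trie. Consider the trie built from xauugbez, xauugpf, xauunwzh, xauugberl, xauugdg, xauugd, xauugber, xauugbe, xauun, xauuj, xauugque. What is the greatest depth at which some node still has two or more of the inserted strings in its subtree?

8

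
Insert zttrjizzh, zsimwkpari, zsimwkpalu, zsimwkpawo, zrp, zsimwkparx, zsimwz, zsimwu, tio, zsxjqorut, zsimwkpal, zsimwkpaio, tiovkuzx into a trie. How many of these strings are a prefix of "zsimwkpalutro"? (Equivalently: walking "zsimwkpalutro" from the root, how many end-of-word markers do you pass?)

2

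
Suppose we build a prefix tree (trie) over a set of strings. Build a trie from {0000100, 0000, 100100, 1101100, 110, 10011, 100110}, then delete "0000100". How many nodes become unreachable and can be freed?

A node on "0000100"'s path can go only if nothing else ends at it or branches off below it.
The suffix "100" (3 nodes) is used only by "0000100"; "0000" is itself a stored word, so pruning stops there.
Nodes removed: 3

3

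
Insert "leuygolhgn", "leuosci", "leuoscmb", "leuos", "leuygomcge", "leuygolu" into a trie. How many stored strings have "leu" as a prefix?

6

Filter for entries beginning with "leu":
Words under "leu": leuos, leuosci, leuoscmb, leuygolhgn, leuygolu, leuygomcge
Count: 6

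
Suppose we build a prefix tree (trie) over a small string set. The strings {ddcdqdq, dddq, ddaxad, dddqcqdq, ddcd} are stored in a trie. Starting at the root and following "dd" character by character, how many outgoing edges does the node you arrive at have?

3

The children of the "dd" node are the distinct next characters among strings starting with "dd".
Distinct next characters after "dd": a, c, d.
That node has 3 child edges.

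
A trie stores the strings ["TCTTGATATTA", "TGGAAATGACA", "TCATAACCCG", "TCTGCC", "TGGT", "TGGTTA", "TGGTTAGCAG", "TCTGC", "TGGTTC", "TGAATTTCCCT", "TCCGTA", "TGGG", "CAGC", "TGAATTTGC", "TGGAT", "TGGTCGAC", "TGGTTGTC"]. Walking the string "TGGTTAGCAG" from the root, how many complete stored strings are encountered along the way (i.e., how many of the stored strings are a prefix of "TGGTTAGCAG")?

3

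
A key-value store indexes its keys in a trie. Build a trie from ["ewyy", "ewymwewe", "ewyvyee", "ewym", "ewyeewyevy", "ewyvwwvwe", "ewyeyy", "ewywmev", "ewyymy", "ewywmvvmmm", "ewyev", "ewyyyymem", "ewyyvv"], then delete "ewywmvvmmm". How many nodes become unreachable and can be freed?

5

After clearing the end-marker at "ewywmvvmmm", prune upward until reaching a node still needed by another word.
The suffix "vvmmm" (5 nodes) is used only by "ewywmvvmmm"; the node for "ewywm" still has the child "e", so pruning stops there.
Nodes removed: 5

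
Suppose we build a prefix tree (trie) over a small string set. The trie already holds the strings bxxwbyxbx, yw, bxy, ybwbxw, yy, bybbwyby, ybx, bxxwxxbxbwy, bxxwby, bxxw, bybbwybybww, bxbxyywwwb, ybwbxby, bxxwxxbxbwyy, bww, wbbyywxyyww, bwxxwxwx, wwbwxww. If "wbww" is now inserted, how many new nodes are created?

2

Walking "wbww" from the root, the first 2 characters ("wb") follow existing edges; "w" is the first miss.
Each of the 2 remaining characters creates one node.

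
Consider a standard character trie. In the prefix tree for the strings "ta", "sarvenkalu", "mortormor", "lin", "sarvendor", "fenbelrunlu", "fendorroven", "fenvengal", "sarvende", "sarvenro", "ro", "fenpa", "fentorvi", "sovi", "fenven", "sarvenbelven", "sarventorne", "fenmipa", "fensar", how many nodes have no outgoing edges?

A leaf is a node with no children — equivalently, the end of a word that is not a proper prefix of any other stored word.
Those words: "fenbelrunlu", "fendorroven", "fenmipa", "fenpa", "fensar", "fentorvi", "fenvengal", "lin", "mortormor", "ro", "sarvenbelven", "sarvende", "sarvendor", "sarvenkalu", "sarvenro", "sarventorne", "sovi", "ta"
Leaf count: 18

18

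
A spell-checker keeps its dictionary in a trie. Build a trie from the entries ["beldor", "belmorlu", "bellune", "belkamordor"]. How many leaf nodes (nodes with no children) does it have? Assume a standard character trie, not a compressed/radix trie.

4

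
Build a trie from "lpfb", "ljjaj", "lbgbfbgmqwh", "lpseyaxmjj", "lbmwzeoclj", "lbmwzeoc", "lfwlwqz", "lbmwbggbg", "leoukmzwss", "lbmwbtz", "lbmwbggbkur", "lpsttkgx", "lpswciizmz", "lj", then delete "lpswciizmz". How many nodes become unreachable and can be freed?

7

A node on "lpswciizmz"'s path can go only if nothing else ends at it or branches off below it.
The suffix "wciizmz" (7 nodes) is used only by "lpswciizmz"; the node for "lps" still has the child "e", so pruning stops there.
Nodes removed: 7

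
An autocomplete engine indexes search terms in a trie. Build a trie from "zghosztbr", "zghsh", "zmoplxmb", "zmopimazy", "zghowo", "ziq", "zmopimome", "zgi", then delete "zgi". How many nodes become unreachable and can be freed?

Walk "zgi" from the leaf back toward the root, removing each node that no remaining word uses.
The suffix "i" (1 node) is used only by "zgi"; the node for "zg" still has the child "h", so pruning stops there.
Nodes removed: 1

1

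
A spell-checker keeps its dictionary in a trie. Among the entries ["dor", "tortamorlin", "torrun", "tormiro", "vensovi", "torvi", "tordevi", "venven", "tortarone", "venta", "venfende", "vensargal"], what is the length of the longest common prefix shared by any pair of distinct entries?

5

Look for the deepest trie node that still has at least two words in its subtree.
"tortamorlin" and "tortarone" agree on "torta" (5 characters) before diverging; nothing deeper is shared.
Longest shared-prefix length: 5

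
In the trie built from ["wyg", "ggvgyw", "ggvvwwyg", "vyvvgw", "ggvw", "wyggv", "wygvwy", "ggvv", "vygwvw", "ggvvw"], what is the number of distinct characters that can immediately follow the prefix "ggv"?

3

Walk "ggv" from the root, arriving at one node.
Characters that immediately follow "ggv" among the stored strings: {g, v, w}.
That node has 3 child edges.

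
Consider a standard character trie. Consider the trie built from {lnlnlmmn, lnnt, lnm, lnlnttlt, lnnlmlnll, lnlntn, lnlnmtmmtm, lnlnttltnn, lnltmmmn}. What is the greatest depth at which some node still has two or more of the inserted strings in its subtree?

8

The deepest shared node is where two words last agree before diverging.
e.g. "lnlnttlt" and "lnlnttltnn" share the prefix "lnlnttlt" of length 8; no pair shares a longer one.
Longest shared-prefix length: 8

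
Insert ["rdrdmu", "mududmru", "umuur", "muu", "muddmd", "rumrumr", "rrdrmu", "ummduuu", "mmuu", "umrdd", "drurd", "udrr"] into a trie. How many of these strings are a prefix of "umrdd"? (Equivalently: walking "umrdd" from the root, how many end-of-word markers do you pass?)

Check each prefix of "umrdd" against the stored set — each match is an end-marker on the path.
Prefixes of the query that are stored words: "umrdd"
Count: 1

1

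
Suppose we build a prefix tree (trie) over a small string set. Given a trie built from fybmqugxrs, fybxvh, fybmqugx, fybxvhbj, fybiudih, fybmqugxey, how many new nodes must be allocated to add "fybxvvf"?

2

Walking "fybxvvf" from the root, the first 5 characters ("fybxv") follow existing edges; "v" is the first miss.
Each of the 2 remaining characters creates one node.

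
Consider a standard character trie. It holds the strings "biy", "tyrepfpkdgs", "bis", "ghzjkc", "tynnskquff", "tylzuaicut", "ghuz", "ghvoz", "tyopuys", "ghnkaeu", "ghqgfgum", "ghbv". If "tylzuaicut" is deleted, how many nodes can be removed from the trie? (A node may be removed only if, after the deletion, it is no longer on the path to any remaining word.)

8

After clearing the end-marker at "tylzuaicut", prune upward until reaching a node still needed by another word.
The suffix "lzuaicut" (8 nodes) is used only by "tylzuaicut"; the node for "ty" still has the child "r", so pruning stops there.
Nodes removed: 8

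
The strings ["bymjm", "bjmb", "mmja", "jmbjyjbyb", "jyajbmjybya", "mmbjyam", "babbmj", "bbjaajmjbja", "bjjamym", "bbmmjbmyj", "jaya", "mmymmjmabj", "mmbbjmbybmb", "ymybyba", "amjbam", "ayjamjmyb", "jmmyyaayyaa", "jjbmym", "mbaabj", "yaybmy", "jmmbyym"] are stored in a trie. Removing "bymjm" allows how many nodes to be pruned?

Walk "bymjm" from the leaf back toward the root, removing each node that no remaining word uses.
The suffix "ymjm" (4 nodes) is used only by "bymjm"; the node for "b" still has the child "j", so pruning stops there.
Nodes removed: 4

4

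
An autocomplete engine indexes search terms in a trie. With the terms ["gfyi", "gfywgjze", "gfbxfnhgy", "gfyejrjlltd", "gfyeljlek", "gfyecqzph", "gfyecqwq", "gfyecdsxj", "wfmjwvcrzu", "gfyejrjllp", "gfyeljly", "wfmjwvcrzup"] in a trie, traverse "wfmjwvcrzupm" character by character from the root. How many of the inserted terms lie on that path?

Traverse "wfmjwvcrzupm" character by character; count nodes along the way that are marked as word ends.
Prefixes of the query that are stored words: "wfmjwvcrzu", "wfmjwvcrzup"
Count: 2

2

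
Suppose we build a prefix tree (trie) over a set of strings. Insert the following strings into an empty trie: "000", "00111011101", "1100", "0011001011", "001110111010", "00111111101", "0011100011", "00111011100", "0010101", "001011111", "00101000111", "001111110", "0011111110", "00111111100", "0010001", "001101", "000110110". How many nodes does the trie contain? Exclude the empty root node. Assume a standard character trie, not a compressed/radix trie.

Insert word by word; a character creates a node only if that edge doesn't already exist:
  "000" → 3 new (0, 0, 0)
  "00111011101" → prefix "00" already present; 9 new (1, 1, 1, 0, 1, 1, 1, 0, 1)
  "1100" → 4 new (1, 1, 0, 0)
  "0011001011" → prefix "0011" already present; 6 new (0, 0, 1, 0, 1, 1)
  "001110111010" → prefix "00111011101" already present; 1 new (0)
  "00111111101" → prefix "00111" already present; 6 new (1, 1, 1, 1, 0, 1)
  "0011100011" → prefix "001110" already present; 4 new (0, 0, 1, 1)
  "00111011100" → prefix "0011101110" already present; 1 new (0)
  "0010101" → prefix "001" already present; 4 new (0, 1, 0, 1)
  "001011111" → prefix "00101" already present; 4 new (1, 1, 1, 1)
  "00101000111" → prefix "001010" already present; 5 new (0, 0, 1, 1, 1)
  "001111110" → prefix "00111111" already present; 1 new (0)
  "0011111110" → prefix "0011111110" already present; 0 new (none)
  "00111111100" → prefix "0011111110" already present; 1 new (0)
  "0010001" → prefix "0010" already present; 3 new (0, 0, 1)
  "001101" → prefix "00110" already present; 1 new (1)
  "000110110" → prefix "000" already present; 6 new (1, 1, 0, 1, 1, 0)
Total nodes = 3 + 9 + 4 + 6 + 1 + 6 + 4 + 1 + 4 + 4 + 5 + 1 + 0 + 1 + 3 + 1 + 6 = 59

59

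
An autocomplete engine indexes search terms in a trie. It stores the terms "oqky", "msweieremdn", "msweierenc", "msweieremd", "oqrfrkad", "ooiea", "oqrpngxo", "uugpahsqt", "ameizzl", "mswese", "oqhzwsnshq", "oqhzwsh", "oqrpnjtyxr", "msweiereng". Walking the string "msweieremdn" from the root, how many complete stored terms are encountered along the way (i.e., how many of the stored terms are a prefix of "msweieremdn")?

Traverse "msweieremdn" character by character; count nodes along the way that are marked as word ends.
Prefixes of the query that are stored words: "msweieremd", "msweieremdn"
Count: 2

2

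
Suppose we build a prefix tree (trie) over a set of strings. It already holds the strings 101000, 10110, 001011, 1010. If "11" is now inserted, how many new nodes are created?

"1" is already a path in the trie; the remaining "1" must be added.
New nodes needed: |"11"| − 1 = 2 − 1 = 1.

1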